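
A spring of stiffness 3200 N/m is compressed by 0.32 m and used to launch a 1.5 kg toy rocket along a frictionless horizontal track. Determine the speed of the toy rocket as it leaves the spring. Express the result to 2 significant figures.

Spring PE converts entirely to kinetic energy: ½kx² = ½mv²
v = x√(k/m) = 0.32 × √(3200/1.5) = 14.78 m/s

v = 15 m/s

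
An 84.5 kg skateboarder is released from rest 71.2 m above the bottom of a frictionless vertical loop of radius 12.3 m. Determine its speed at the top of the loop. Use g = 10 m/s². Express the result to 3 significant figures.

v = 30.5 m/s

Energy conservation: mgh = ½mv_top² + mg(2r)
v_top² = 2g(h − 2r) = 2(10)(71.2 − 24.60) = 932.0
v_top = 30.53 m/s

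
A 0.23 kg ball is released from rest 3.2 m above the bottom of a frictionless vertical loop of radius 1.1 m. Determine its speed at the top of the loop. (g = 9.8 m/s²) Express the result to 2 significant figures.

Energy conservation: mgh = ½mv_top² + mg(2r)
v_top² = 2g(h − 2r) = 2(9.8)(3.2 − 2.200) = 19.60
v_top = 4.427 m/s

v = 4.4 m/s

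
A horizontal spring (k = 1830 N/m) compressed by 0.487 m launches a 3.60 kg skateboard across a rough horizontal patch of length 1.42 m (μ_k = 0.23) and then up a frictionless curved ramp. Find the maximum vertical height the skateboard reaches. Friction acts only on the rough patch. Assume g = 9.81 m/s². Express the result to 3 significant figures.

h = 5.82 m

Spring energy: E₀ = ½kx² = ½(1830)(0.487)² = 217.01 J
Friction: W_f = μ_k mg d = (0.23)(3.60)(9.81)(1.42) = 11.53 J
Energy at base of ramp: E = 217.01 − 11.53 = 205.48 J
At max height all remaining energy is PE: mgh = E ⇒ h = E/(mg) = 205.48/(3.60 × 9.81) = 5.818 m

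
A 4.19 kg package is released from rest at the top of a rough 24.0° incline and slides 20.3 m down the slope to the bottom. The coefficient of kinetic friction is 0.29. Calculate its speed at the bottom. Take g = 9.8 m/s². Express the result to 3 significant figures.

v = 7.51 m/s

Taking the bottom as reference, mgh = ½mv² + μ_k N L with h = L sinθ, N = mg cosθ:
mgh = mgL sinθ = (4.19)(9.8)(20.3)sin24.0° = 339.04 J
W_f = μ_k mg cosθ · L = (0.29)(4.19)(9.8)cos24.0°·20.3 = 220.8 J
½mv² = 339.04 − 220.8 = 118.21 J
v = √(2 × 118.21/4.19) = 7.512 m/s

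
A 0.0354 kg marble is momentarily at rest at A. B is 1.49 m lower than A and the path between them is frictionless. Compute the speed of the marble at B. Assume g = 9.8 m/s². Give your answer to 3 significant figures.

Mechanical energy is conserved (no friction): mgh = ½mv²
The mass cancels from both sides.
v = √(2gh) = √(2 × 9.8 × 1.49) = √29.204 = 5.404 m/s

v = 5.40 m/s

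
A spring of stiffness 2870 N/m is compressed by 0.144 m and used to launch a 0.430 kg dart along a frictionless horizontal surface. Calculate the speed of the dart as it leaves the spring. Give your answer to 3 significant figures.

Conservation of energy: ½kx² = ½mv²
v = x√(k/m) = 0.144 × √(2870/0.430) = 11.76 m/s

v = 11.8 m/s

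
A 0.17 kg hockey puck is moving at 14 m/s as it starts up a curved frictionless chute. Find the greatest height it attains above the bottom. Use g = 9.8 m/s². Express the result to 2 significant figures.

Setting KE at the bottom equal to PE gained: ½mv² = mgh
h = v²/(2g) = 14²/(2 × 9.8) = 10.00 m

h = 10 m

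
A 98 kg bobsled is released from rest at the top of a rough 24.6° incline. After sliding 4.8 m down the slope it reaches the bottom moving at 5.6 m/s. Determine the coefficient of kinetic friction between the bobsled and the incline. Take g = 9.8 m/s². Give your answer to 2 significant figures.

μ_k = 0.091

The energy dissipated by friction is the PE lost minus the KE gained:
mgL sinθ = 1919.0 J; ½mv² = 1536.6 J
W_f = 1919.0 − 1536.6 = 382.4 J
μ_k = W_f/(mg cosθ · L) = 382.4/(873.2 × 4.8) = 0.09123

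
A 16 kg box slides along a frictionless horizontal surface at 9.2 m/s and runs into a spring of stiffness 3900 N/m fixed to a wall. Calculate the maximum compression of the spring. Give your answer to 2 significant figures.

x = 0.59 m

All KE is stored as spring PE at maximum compression: ½mv² = ½kx²
x = v√(m/k) = 9.2 × √(16/3900) = 0.5893 m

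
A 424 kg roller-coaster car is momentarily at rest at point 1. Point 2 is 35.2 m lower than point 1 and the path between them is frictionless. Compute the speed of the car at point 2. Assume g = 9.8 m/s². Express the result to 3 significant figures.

v = 26.3 m/s

Mechanical energy is conserved (no friction): mgh = ½mv²
The mass cancels from both sides.
v = √(2gh) = √(2 × 9.8 × 35.2) = √689.92 = 26.27 m/s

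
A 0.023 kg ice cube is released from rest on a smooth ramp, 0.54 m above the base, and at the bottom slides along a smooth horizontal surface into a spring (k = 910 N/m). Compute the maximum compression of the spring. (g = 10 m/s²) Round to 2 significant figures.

x = 0.017 m

Gravitational PE at the top equals spring PE at max compression: mgh = ½kx²
x = √(2mgh/k) = √(2 × 0.023 × 10 × 0.54 / 910) = 0.01652 m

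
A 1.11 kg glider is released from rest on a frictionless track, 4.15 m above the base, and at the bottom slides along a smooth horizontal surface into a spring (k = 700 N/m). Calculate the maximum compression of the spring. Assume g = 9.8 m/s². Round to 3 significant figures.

x = 0.359 m

Gravitational PE at the top equals spring PE at max compression: mgh = ½kx²
x = √(2mgh/k) = √(2 × 1.11 × 9.8 × 4.15 / 700) = 0.3591 m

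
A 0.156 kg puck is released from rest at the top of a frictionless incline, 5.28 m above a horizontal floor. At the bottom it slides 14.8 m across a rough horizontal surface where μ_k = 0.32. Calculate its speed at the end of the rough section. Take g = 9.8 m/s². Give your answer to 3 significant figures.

Energy at the top = energy at the end + work done against friction:
mgh = ½mv² + μ_k m g d
W_f = μ_k mg d = (0.32)(0.156)(9.8)(14.8) = 7.240 J
½mv² = mgh − W_f = 8.0721 − 7.240 = 0.83167 J
v = √(2 × 0.83167/0.156) = 3.265 m/s

v = 3.27 m/s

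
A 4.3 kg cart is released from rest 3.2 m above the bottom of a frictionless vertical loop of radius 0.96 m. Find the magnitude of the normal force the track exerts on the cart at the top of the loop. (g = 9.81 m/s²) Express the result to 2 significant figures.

N = 70 N

Energy from release to top (height 2r): mgh = ½mv_top² + mg(2r)
v_top² = 2g(h − 2r) = 2(9.81)(3.2 − 1.920) = 25.114 m²/s²
At the top, both N and weight point toward the centre: N + mg = mv_top²/r
N = m(v_top²/r − g) = 4.3(25.114/0.96 − 9.81) = 70.31 N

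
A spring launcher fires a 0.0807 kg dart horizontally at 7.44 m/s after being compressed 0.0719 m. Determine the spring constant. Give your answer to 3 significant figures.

k = 864 N/m

½kx² = ½mv²
k = mv²/x² = (0.0807)(7.44)²/(0.0719)² = 864.1 N/m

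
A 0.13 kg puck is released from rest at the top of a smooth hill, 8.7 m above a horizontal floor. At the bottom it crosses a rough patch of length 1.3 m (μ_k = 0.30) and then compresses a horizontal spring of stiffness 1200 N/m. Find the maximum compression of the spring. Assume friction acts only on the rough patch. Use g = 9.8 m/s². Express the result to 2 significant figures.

Initial energy: E₁ = mgh = (0.13)(9.8)(8.7) = 11.084 J
Friction removes W_f = μ_k mg d = (0.30)(0.13)(9.8)(1.3) = 0.4969 J
Energy reaching the spring: E = 11.084 − 0.4969 = 10.587 J
At max compression ½kx² = E ⇒ x = √(2E/k) = √(2 × 10.587/1200) = 0.1328 m

x = 0.13 m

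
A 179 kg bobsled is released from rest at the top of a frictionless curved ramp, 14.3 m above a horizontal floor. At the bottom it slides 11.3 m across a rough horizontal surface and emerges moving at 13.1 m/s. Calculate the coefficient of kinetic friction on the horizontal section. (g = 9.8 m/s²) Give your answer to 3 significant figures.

μ_k = 0.491

Applying the work–energy principle:
mgh = ½mv² + μ_k m g d
mgh = 25085 J; ½mv² = 15359 J
W_f = 25085 − 15359 = 9726 J
μ_k = W_f/(mg·d) = 9726/(1754 × 11.3) = 0.4907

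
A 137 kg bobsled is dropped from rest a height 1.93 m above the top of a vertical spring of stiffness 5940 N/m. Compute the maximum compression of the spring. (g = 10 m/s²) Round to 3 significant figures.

x = 1.20 m

Let x be the compression. The total drop is H + x, and the bobsled is instantaneously at rest at max compression, so energy conservation gives:
mg(H + x) = ½kx²
½(5940)x² − (137)(10)x − (137)(10)(1.93) = 0
2970x² − 1370x − 2644 = 0
x = [1370 + √(1.877e+06 + 3.1412e+07)]/(2 × 2970) = 1.202 m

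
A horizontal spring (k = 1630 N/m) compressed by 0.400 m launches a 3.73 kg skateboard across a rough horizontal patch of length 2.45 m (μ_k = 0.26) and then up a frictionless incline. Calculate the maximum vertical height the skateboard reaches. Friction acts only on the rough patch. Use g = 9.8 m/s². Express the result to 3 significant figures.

h = 2.93 m

Spring energy: E₀ = ½kx² = ½(1630)(0.400)² = 130.40 J
Friction: W_f = μ_k mg d = (0.26)(3.73)(9.8)(2.45) = 23.28 J
Energy at base of ramp: E = 130.40 − 23.28 = 107.12 J
At max height all remaining energy is PE: mgh = E ⇒ h = E/(mg) = 107.12/(3.73 × 9.8) = 2.930 m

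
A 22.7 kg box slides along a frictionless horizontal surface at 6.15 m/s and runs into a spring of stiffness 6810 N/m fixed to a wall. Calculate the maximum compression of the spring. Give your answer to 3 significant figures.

All KE is stored as spring PE at maximum compression: ½mv² = ½kx²
x = v√(m/k) = 6.15 × √(22.7/6810) = 0.3551 m

x = 0.355 m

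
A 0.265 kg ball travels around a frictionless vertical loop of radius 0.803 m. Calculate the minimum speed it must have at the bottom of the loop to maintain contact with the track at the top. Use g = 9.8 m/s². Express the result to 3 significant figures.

At the top: mg = mv_top²/r ⇒ v_top² = gr = 7.869 m²/s²
Energy from bottom to top (height 2r): ½mv_bot² = ½mv_top² + mg(2r)
v_bot² = gr + 4gr = 5gr = 39.35
v_bot = √(5gr) = 6.273 m/s

v = 6.27 m/s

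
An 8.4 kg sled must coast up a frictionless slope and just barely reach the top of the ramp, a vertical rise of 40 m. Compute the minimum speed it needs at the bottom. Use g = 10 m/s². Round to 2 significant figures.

v = 28 m/s

At the top it is momentarily at rest, so all KE converts to PE: ½mv² = mgh
v = √(2gh) = √(2 × 10 × 40) = 28.28 m/s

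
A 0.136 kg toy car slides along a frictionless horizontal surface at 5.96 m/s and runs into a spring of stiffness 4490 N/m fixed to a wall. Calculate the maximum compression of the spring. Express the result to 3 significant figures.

x = 0.0328 m

At max compression the car is momentarily at rest: ½mv² = ½kx²
x = v√(m/k) = 5.96 × √(0.136/4490) = 0.03280 m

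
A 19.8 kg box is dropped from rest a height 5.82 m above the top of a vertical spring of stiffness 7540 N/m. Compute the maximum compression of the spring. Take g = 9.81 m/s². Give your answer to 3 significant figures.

x = 0.574 m

Let x be the compression. The total drop is H + x, and the box is instantaneously at rest at max compression, so energy conservation gives:
mg(H + x) = ½kx²
½(7540)x² − (19.8)(9.81)x − (19.8)(9.81)(5.82) = 0
3770x² − 194.2x − 1130 = 0
x = [194.2 + √(37728 + 1.7047e+07)]/(2 × 3770) = 0.5740 m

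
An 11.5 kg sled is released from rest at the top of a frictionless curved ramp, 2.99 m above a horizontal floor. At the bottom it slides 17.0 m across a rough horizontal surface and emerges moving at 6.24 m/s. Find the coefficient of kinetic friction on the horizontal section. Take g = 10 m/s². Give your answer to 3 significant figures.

μ_k = 0.0614

Energy at the top = energy at the end + work done against friction:
mgh = ½mv² + μ_k m g d
mgh = 343.85 J; ½mv² = 223.89 J
W_f = 343.85 − 223.89 = 120.0 J
μ_k = W_f/(mg·d) = 120.0/(115.0 × 17.0) = 0.06136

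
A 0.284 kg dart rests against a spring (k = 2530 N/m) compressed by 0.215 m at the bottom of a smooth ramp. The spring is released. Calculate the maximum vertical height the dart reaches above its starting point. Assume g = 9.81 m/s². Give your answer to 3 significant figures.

h = 21.0 m

All spring PE becomes gravitational PE at the highest point: ½kx² = mgh
h = kx²/(2mg) = (2530)(0.215)²/(2 × 0.284 × 9.81) = 20.99 m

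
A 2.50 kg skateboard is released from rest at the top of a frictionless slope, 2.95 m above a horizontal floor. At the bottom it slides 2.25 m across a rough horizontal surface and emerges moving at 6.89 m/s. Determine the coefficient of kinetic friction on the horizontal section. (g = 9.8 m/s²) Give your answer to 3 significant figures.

Applying the work–energy principle:
mgh = ½mv² + μ_k m g d
mgh = 72.275 J; ½mv² = 59.340 J
W_f = 72.275 − 59.340 = 12.93 J
μ_k = W_f/(mg·d) = 12.93/(24.50 × 2.25) = 0.2346

μ_k = 0.235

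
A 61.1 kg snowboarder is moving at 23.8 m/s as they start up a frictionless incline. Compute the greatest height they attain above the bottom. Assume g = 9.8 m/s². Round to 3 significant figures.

By energy conservation, ½mv² = mgh
h = v²/(2g) = 23.8²/(2 × 9.8) = 28.90 m

h = 28.9 m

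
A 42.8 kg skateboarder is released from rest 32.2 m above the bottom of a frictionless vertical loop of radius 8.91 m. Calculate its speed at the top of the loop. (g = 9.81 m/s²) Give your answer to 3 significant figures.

v = 16.8 m/s

Energy conservation: mgh = ½mv_top² + mg(2r)
v_top² = 2g(h − 2r) = 2(9.81)(32.2 − 17.82) = 282.1
v_top = 16.80 m/s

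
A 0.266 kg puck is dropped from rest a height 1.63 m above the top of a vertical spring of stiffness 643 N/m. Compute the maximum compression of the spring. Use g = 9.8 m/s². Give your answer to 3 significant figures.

x = 0.119 m

Let x be the compression. The total drop is H + x, and the puck is instantaneously at rest at max compression, so energy conservation gives:
mg(H + x) = ½kx²
½(643)x² − (0.266)(9.8)x − (0.266)(9.8)(1.63) = 0
321.5x² − 2.607x − 4.249 = 0
x = [2.607 + √(6.795 + 5464.3)]/(2 × 321.5) = 0.1191 m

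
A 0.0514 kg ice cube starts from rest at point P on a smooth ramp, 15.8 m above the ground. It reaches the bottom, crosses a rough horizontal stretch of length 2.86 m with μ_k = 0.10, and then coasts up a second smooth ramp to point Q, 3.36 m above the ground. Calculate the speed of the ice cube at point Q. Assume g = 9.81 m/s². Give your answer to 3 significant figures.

v = 15.4 m/s

Energy at P: mgh₁ = (0.0514)(9.81)(15.8) = 7.9669 J
Friction loss: W_f = μ_k mg d = 0.1442 J
At Q: ½mv² + mgh₂ = mgh₁ − W_f
½mv² = 7.9669 − 0.1442 − 1.6942 = 6.1285 J
v = √(2 × 6.1285/0.0514) = 15.44 m/s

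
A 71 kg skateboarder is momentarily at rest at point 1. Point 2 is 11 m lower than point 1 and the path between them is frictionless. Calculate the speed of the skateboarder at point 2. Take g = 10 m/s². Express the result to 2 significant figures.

Mechanical energy is conserved (no friction): mgh = ½mv²
v = √(2gh) = √(2 × 10 × 11) = √220.00 = 14.83 m/s

v = 15 m/s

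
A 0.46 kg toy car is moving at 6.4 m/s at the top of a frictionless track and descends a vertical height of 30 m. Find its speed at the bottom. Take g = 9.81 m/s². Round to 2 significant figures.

v = 25 m/s

Equating total energy at the two states: ½mv₀² + mgh = ½mv²
v² = v₀² + 2gh = (6.4)² + 2(9.81)(30) = 629.56
v = √629.56 = 25.09 m/s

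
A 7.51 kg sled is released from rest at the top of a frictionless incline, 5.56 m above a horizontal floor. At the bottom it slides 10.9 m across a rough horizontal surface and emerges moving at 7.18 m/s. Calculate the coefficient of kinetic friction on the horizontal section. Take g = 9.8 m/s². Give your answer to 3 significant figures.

Applying the work–energy principle:
mgh = ½mv² + μ_k m g d
mgh = 409.20 J; ½mv² = 193.58 J
W_f = 409.20 − 193.58 = 215.6 J
μ_k = W_f/(mg·d) = 215.6/(73.60 × 10.9) = 0.2688

μ_k = 0.269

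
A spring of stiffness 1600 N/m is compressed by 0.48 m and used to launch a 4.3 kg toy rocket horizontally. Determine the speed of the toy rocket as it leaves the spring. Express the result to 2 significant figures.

v = 9.3 m/s

The toy rocket leaves the spring when the spring is at natural length, so ½kx² = ½mv²
v = x√(k/m) = 0.48 × √(1600/4.3) = 9.259 m/s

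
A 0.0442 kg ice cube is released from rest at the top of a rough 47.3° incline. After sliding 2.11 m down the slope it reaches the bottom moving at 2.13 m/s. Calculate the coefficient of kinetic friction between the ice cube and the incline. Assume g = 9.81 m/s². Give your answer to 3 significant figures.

The energy dissipated by friction is the PE lost minus the KE gained:
mgL sinθ = 0.67237 J; ½mv² = 0.10027 J
W_f = 0.67237 − 0.10027 = 0.5721 J
μ_k = W_f/(mg cosθ · L) = 0.5721/(0.2941 × 2.11) = 0.9221

μ_k = 0.922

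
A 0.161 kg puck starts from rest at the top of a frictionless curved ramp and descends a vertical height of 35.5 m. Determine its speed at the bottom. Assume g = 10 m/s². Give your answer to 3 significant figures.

By conservation of mechanical energy, mgh = ½mv²
v = √(2gh) = √(2 × 10 × 35.5) = √710.00 = 26.65 m/s

v = 26.6 m/s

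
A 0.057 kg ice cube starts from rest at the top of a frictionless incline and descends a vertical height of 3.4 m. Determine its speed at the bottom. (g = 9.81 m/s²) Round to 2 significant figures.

v = 8.2 m/s

Energy conservation between the two points: mgh = ½mv²
The mass cancels from both sides.
v = √(2gh) = √(2 × 9.81 × 3.4) = √66.708 = 8.167 m/s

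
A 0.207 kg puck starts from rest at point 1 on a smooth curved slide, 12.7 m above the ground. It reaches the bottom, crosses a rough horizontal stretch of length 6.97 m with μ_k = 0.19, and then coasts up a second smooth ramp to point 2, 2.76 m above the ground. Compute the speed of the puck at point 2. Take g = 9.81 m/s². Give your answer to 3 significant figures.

v = 13.0 m/s

Energy at 1: mgh₁ = (0.207)(9.81)(12.7) = 25.790 J
Friction loss: W_f = μ_k mg d = 2.689 J
At 2: ½mv² + mgh₂ = mgh₁ − W_f
½mv² = 25.790 − 2.689 − 5.6046 = 17.496 J
v = √(2 × 17.496/0.207) = 13.00 m/s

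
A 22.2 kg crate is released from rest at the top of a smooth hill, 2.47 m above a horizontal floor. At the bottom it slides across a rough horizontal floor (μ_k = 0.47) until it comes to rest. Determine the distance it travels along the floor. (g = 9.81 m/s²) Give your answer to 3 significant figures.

d = 5.26 m

Applying the work–energy principle:
At rest all PE has been dissipated by friction: mgh = μ_k m g d
d = h/μ_k = 2.47/0.47 = 5.255 m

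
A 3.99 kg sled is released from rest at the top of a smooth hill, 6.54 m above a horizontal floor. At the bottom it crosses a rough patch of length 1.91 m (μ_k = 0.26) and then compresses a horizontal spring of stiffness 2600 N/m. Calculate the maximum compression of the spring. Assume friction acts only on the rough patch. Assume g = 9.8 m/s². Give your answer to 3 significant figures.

x = 0.426 m

Initial energy: E₁ = mgh = (3.99)(9.8)(6.54) = 255.73 J
Friction removes W_f = μ_k mg d = (0.26)(3.99)(9.8)(1.91) = 19.42 J
Energy reaching the spring: E = 255.73 − 19.42 = 236.31 J
At max compression ½kx² = E ⇒ x = √(2E/k) = √(2 × 236.31/2600) = 0.4264 m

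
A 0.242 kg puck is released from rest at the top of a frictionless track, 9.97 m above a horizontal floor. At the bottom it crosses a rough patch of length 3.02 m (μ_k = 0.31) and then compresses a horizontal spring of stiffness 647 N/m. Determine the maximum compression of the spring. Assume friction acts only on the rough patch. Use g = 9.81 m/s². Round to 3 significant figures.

x = 0.257 m

Initial energy: E₁ = mgh = (0.242)(9.81)(9.97) = 23.669 J
Friction removes W_f = μ_k mg d = (0.31)(0.242)(9.81)(3.02) = 2.223 J
Energy reaching the spring: E = 23.669 − 2.223 = 21.446 J
At max compression ½kx² = E ⇒ x = √(2E/k) = √(2 × 21.446/647) = 0.2575 m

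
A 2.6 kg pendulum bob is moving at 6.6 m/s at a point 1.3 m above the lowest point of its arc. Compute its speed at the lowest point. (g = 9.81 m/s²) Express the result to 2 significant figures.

v = 8.3 m/s

Mechanical energy is conserved (no friction): ½mv₀² + mgh = ½mv²
v² = v₀² + 2gh = (6.6)² + 2(9.81)(1.3) = 69.066
v = √69.066 = 8.311 m/s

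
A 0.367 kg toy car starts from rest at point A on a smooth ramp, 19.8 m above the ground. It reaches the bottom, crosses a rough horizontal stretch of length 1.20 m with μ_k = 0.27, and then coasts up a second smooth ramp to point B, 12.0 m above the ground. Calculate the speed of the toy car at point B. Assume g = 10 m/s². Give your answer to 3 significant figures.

Energy at A: mgh₁ = (0.367)(10)(19.8) = 72.666 J
Friction loss: W_f = μ_k mg d = 1.189 J
At B: ½mv² + mgh₂ = mgh₁ − W_f
½mv² = 72.666 − 1.189 − 44.040 = 27.437 J
v = √(2 × 27.437/0.367) = 12.23 m/s

v = 12.2 m/s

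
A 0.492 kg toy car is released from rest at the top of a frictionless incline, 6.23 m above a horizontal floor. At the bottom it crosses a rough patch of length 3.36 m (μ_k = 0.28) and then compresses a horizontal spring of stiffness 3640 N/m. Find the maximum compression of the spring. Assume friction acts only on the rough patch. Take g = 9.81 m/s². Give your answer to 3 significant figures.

x = 0.118 m

Initial energy: E₁ = mgh = (0.492)(9.81)(6.23) = 30.069 J
Friction removes W_f = μ_k mg d = (0.28)(0.492)(9.81)(3.36) = 4.541 J
Energy reaching the spring: E = 30.069 − 4.541 = 25.528 J
At max compression ½kx² = E ⇒ x = √(2E/k) = √(2 × 25.528/3640) = 0.1184 m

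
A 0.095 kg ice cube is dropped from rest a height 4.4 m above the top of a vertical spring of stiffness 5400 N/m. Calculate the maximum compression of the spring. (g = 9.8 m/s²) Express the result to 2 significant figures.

Let x be the compression. The total drop is H + x, and the cube is instantaneously at rest at max compression, so energy conservation gives:
mg(H + x) = ½kx²
½(5400)x² − (0.095)(9.8)x − (0.095)(9.8)(4.4) = 0
2700x² − 0.9310x − 4.096 = 0
x = [0.9310 + √(0.8668 + 44241)]/(2 × 2700) = 0.03912 m

x = 0.039 m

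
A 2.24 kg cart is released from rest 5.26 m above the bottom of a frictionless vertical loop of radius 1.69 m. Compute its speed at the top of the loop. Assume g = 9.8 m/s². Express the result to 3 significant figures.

v = 6.07 m/s

Energy conservation: mgh = ½mv_top² + mg(2r)
v_top² = 2g(h − 2r) = 2(9.8)(5.26 − 3.380) = 36.85
v_top = 6.070 m/s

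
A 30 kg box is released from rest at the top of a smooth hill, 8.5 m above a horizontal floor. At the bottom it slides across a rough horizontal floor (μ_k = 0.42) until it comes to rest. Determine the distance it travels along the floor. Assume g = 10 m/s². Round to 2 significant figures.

Energy bookkeeping (friction removes W_f = μ_k N d):
At rest all PE has been dissipated by friction: mgh = μ_k m g d
d = h/μ_k = 8.5/0.42 = 20.24 m

d = 20 m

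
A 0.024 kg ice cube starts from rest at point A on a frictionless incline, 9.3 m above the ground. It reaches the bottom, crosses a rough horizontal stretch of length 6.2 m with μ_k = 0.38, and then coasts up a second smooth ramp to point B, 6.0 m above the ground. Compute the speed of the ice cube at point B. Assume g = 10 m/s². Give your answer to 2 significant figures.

Energy at A: mgh₁ = (0.024)(10)(9.3) = 2.2320 J
Friction loss: W_f = μ_k mg d = 0.5654 J
At B: ½mv² + mgh₂ = mgh₁ − W_f
½mv² = 2.2320 − 0.5654 − 1.4400 = 0.22656 J
v = √(2 × 0.22656/0.024) = 4.345 m/s

v = 4.3 m/s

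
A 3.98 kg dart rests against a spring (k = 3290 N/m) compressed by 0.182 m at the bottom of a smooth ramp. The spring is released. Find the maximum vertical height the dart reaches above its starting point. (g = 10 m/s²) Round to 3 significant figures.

h = 1.37 m

At maximum height the dart is at rest, so ½kx² = mgh
h = kx²/(2mg) = (3290)(0.182)²/(2 × 3.98 × 10) = 1.369 m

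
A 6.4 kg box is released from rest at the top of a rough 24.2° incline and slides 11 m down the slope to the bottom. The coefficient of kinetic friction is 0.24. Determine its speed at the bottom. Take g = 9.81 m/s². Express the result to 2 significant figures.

Taking the bottom as reference, mgh = ½mv² + μ_k N L with h = L sinθ, N = mg cosθ:
mgh = mgL sinθ = (6.4)(9.81)(11)sin24.2° = 283.10 J
W_f = μ_k mg cosθ · L = (0.24)(6.4)(9.81)cos24.2°·11 = 151.2 J
½mv² = 283.10 − 151.2 = 131.92 J
v = √(2 × 131.92/6.4) = 6.421 m/s

v = 6.4 m/s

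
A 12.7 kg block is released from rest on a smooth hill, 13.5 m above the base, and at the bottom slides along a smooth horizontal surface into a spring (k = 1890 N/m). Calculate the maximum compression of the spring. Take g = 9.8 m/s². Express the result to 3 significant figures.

x = 1.33 m

Gravitational PE at the top equals spring PE at max compression: mgh = ½kx²
x = √(2mgh/k) = √(2 × 12.7 × 9.8 × 13.5 / 1890) = 1.333 m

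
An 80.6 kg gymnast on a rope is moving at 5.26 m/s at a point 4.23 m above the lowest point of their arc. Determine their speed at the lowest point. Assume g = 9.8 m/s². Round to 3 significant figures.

Energy conservation between the two points: ½mv₀² + mgh = ½mv²
v² = v₀² + 2gh = (5.26)² + 2(9.8)(4.23) = 110.58
v = √110.58 = 10.52 m/s

v = 10.5 m/s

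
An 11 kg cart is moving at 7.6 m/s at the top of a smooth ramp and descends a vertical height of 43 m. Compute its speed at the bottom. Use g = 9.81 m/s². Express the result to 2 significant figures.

v = 30 m/s

By conservation of mechanical energy, ½mv₀² + mgh = ½mv²
v² = v₀² + 2gh = (7.6)² + 2(9.81)(43) = 901.42
v = √901.42 = 30.02 m/s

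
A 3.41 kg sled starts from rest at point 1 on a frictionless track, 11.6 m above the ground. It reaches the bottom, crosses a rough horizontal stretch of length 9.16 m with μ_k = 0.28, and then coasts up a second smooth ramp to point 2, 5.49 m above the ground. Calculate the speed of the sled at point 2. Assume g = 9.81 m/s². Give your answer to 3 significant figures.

Energy at 1: mgh₁ = (3.41)(9.81)(11.6) = 388.04 J
Friction loss: W_f = μ_k mg d = 85.80 J
At 2: ½mv² + mgh₂ = mgh₁ − W_f
½mv² = 388.04 − 85.80 − 183.65 = 118.59 J
v = √(2 × 118.59/3.41) = 8.340 m/s

v = 8.34 m/s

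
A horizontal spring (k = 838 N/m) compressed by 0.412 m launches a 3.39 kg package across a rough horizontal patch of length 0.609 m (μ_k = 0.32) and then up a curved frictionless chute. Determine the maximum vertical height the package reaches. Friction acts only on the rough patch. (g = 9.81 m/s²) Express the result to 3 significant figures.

Spring energy: E₀ = ½kx² = ½(838)(0.412)² = 71.123 J
Friction: W_f = μ_k mg d = (0.32)(3.39)(9.81)(0.609) = 6.481 J
Energy at base of ramp: E = 71.123 − 6.481 = 64.642 J
At max height all remaining energy is PE: mgh = E ⇒ h = E/(mg) = 64.642/(3.39 × 9.81) = 1.944 m

h = 1.94 m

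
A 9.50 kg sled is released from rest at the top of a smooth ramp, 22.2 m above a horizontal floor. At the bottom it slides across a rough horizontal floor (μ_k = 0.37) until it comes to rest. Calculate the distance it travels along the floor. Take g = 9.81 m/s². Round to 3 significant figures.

d = 60.0 m

Energy bookkeeping (friction removes W_f = μ_k N d):
At rest all PE has been dissipated by friction: mgh = μ_k m g d
d = h/μ_k = 22.2/0.37 = 60.00 m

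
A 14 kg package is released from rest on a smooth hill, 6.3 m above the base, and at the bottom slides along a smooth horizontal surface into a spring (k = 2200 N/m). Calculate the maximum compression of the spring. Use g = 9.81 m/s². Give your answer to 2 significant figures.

x = 0.89 m

Gravitational PE at the top equals spring PE at max compression: mgh = ½kx²
x = √(2mgh/k) = √(2 × 14 × 9.81 × 6.3 / 2200) = 0.8869 m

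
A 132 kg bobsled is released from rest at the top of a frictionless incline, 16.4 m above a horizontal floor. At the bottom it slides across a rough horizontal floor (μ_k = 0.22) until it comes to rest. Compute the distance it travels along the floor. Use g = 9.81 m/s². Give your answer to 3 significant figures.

Energy at the top = energy at the end + work done against friction:
At rest all PE has been dissipated by friction: mgh = μ_k m g d
d = h/μ_k = 16.4/0.22 = 74.55 m

d = 74.5 m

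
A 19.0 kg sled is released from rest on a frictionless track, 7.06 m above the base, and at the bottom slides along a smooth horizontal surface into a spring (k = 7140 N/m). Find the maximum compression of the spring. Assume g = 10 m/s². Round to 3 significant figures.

Gravitational PE at the top equals spring PE at max compression: mgh = ½kx²
x = √(2mgh/k) = √(2 × 19.0 × 10 × 7.06 / 7140) = 0.6130 m

x = 0.613 m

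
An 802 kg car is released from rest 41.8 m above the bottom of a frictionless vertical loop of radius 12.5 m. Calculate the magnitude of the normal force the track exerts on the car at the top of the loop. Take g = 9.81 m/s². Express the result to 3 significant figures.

Energy from release to top (height 2r): mgh = ½mv_top² + mg(2r)
v_top² = 2g(h − 2r) = 2(9.81)(41.8 − 25.00) = 329.62 m²/s²
At the top, both N and weight point toward the centre: N + mg = mv_top²/r
N = m(v_top²/r − g) = 802(329.62/12.5 − 9.81) = 13281 N

N = 13300 N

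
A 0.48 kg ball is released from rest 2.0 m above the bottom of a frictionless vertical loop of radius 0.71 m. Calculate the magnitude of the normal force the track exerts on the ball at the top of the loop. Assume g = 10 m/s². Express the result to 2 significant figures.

Energy from release to top (height 2r): mgh = ½mv_top² + mg(2r)
v_top² = 2g(h − 2r) = 2(10)(2.0 − 1.420) = 11.600 m²/s²
At the top, both N and weight point toward the centre: N + mg = mv_top²/r
N = m(v_top²/r − g) = 0.48(11.600/0.71 − 10) = 3.042 N

N = 3.0 N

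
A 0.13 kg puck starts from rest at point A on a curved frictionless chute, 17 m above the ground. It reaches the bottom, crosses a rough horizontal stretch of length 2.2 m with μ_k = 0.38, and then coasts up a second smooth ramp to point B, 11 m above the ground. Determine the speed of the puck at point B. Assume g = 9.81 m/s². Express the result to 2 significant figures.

Energy at A: mgh₁ = (0.13)(9.81)(17) = 21.680 J
Friction loss: W_f = μ_k mg d = 1.066 J
At B: ½mv² + mgh₂ = mgh₁ − W_f
½mv² = 21.680 − 1.066 − 14.028 = 6.5856 J
v = √(2 × 6.5856/0.13) = 10.07 m/s

v = 10 m/s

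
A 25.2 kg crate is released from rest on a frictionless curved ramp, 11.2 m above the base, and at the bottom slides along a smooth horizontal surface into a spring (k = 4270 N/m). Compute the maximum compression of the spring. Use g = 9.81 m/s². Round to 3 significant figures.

At max compression the crate is momentarily at rest: mgh = ½kx²
x = √(2mgh/k) = √(2 × 25.2 × 9.81 × 11.2 / 4270) = 1.139 m

x = 1.14 m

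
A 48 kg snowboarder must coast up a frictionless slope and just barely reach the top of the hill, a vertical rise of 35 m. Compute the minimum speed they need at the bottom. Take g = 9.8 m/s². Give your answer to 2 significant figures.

At the top they are momentarily at rest, so all KE converts to PE: ½mv² = mgh
v = √(2gh) = √(2 × 9.8 × 35) = 26.19 m/s

v = 26 m/s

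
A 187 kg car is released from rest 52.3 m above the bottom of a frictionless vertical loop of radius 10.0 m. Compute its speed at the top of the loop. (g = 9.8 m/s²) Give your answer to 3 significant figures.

Energy conservation: mgh = ½mv_top² + mg(2r)
v_top² = 2g(h − 2r) = 2(9.8)(52.3 − 20.00) = 633.1
v_top = 25.16 m/s

v = 25.2 m/s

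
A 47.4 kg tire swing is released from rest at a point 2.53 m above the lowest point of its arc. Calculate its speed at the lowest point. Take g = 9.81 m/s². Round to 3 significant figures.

v = 7.05 m/s

Mechanical energy is conserved (no friction): mgh = ½mv²
v = √(2gh) = √(2 × 9.81 × 2.53) = √49.639 = 7.045 m/s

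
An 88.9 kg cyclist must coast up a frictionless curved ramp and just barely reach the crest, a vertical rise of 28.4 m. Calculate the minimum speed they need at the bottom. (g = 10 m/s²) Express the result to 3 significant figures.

v = 23.8 m/s

At the top they are momentarily at rest, so all KE converts to PE: ½mv² = mgh
v = √(2gh) = √(2 × 10 × 28.4) = 23.83 m/s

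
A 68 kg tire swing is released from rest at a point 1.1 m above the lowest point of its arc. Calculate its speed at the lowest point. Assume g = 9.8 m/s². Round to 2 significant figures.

v = 4.6 m/s

Equating total energy at the two states: mgh = ½mv²
v = √(2gh) = √(2 × 9.8 × 1.1) = √21.560 = 4.643 m/s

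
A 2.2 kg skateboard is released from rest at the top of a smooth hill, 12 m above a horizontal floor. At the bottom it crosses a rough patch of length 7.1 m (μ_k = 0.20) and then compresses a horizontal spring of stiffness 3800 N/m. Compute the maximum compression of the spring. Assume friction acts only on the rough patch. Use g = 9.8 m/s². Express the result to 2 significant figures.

x = 0.35 m

Initial energy: E₁ = mgh = (2.2)(9.8)(12) = 258.72 J
Friction removes W_f = μ_k mg d = (0.20)(2.2)(9.8)(7.1) = 30.62 J
Energy reaching the spring: E = 258.72 − 30.62 = 228.10 J
At max compression ½kx² = E ⇒ x = √(2E/k) = √(2 × 228.10/3800) = 0.3465 m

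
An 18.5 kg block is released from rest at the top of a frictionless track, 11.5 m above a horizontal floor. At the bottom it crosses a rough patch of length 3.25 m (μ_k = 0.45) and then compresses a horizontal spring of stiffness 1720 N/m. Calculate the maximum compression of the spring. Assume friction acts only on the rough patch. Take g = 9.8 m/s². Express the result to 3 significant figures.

x = 1.45 m

Initial energy: E₁ = mgh = (18.5)(9.8)(11.5) = 2085.0 J
Friction removes W_f = μ_k mg d = (0.45)(18.5)(9.8)(3.25) = 265.2 J
Energy reaching the spring: E = 2085.0 − 265.2 = 1819.8 J
At max compression ½kx² = E ⇒ x = √(2E/k) = √(2 × 1819.8/1720) = 1.455 m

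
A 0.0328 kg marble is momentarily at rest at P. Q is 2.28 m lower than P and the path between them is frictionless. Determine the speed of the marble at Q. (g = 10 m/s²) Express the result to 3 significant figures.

Equating total energy at the two states: mgh = ½mv²
The mass cancels from both sides.
v = √(2gh) = √(2 × 10 × 2.28) = √45.600 = 6.753 m/s

v = 6.75 m/s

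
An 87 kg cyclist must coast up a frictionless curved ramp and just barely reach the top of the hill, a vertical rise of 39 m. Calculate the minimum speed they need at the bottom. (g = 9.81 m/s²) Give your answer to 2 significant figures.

v = 28 m/s

At the top they are momentarily at rest, so all KE converts to PE: ½mv² = mgh
v = √(2gh) = √(2 × 9.81 × 39) = 27.66 m/s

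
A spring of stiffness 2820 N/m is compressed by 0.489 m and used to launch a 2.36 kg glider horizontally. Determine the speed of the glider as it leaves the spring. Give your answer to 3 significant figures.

The glider leaves the spring when the spring is at natural length, so ½kx² = ½mv²
v = x√(k/m) = 0.489 × √(2820/2.36) = 16.90 m/s

v = 16.9 m/s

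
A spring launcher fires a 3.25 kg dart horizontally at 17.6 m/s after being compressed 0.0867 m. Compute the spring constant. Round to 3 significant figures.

k = 134000 N/m

Spring PE at full compression equals KE at release: ½kx² = ½mv²
k = mv²/x² = (3.25)(17.6)²/(0.0867)² = 133928 N/m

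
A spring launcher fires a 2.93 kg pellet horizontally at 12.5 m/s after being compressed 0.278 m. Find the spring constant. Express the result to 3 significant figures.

k = 5920 N/m

Spring PE at full compression equals KE at release: ½kx² = ½mv²
k = mv²/x² = (2.93)(12.5)²/(0.278)² = 5924 N/m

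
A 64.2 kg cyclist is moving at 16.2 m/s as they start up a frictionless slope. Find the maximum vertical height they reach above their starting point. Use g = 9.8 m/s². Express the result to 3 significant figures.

h = 13.4 m

Setting KE at the bottom equal to PE gained: ½mv² = mgh
h = v²/(2g) = 16.2²/(2 × 9.8) = 13.39 m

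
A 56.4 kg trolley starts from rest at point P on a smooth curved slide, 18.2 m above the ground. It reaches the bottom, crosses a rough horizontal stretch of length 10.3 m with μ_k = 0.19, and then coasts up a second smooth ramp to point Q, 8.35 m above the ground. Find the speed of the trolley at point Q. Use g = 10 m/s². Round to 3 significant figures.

v = 12.6 m/s

Energy at P: mgh₁ = (56.4)(10)(18.2) = 10265 J
Friction loss: W_f = μ_k mg d = 1104 J
At Q: ½mv² + mgh₂ = mgh₁ − W_f
½mv² = 10265 − 1104 − 4709.4 = 4451.7 J
v = √(2 × 4451.7/56.4) = 12.56 m/s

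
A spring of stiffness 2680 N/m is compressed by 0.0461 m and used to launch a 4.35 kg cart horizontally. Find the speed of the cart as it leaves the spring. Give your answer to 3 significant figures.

Conservation of energy: ½kx² = ½mv²
v = x√(k/m) = 0.0461 × √(2680/4.35) = 1.144 m/s

v = 1.14 m/s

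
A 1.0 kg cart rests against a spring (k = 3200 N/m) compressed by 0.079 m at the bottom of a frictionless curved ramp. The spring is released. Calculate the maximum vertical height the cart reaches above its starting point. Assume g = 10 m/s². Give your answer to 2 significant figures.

At maximum height the cart is at rest, so ½kx² = mgh
h = kx²/(2mg) = (3200)(0.079)²/(2 × 1.0 × 10) = 0.9986 m

h = 1.0 m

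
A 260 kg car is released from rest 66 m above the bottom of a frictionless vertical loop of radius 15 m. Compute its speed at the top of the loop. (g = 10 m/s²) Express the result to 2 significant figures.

v = 27 m/s

Energy conservation: mgh = ½mv_top² + mg(2r)
v_top² = 2g(h − 2r) = 2(10)(66 − 30.00) = 720.0
v_top = 26.83 m/s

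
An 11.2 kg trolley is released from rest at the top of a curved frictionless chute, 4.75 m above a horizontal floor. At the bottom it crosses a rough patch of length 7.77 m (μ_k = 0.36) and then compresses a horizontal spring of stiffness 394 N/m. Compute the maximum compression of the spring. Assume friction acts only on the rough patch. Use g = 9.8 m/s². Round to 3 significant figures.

Initial energy: E₁ = mgh = (11.2)(9.8)(4.75) = 521.36 J
Friction removes W_f = μ_k mg d = (0.36)(11.2)(9.8)(7.77) = 307.0 J
Energy reaching the spring: E = 521.36 − 307.0 = 214.34 J
At max compression ½kx² = E ⇒ x = √(2E/k) = √(2 × 214.34/394) = 1.043 m

x = 1.04 m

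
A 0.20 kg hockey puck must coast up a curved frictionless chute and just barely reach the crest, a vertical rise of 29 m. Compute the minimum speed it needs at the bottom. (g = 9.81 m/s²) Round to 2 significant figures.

At the top it is momentarily at rest, so all KE converts to PE: ½mv² = mgh
v = √(2gh) = √(2 × 9.81 × 29) = 23.85 m/s

v = 24 m/s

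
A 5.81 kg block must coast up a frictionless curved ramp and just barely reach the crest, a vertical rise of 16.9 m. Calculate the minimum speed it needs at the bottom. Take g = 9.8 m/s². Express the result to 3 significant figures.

v = 18.2 m/s

At the top it is momentarily at rest, so all KE converts to PE: ½mv² = mgh
v = √(2gh) = √(2 × 9.8 × 16.9) = 18.20 m/s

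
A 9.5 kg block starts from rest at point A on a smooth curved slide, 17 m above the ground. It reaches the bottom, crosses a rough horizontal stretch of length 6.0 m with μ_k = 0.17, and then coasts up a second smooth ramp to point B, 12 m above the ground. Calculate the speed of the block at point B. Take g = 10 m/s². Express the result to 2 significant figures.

Energy at A: mgh₁ = (9.5)(10)(17) = 1615.0 J
Friction loss: W_f = μ_k mg d = 96.90 J
At B: ½mv² + mgh₂ = mgh₁ − W_f
½mv² = 1615.0 − 96.90 − 1140.0 = 378.10 J
v = √(2 × 378.10/9.5) = 8.922 m/s

v = 8.9 m/s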